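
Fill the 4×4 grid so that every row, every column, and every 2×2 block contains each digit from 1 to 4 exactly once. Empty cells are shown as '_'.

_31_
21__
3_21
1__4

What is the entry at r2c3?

r1c1 = 4: row 1 has {1,3}; col 1 has {1,2,3}; box has {1,2,3} → only 4 remains.
r1c4 = 2: row 1 has {1,3,4}; col 4 has {1,4}; box has {1} → only 2 remains.
r2c4 = 3: row 2 has {1,2}; col 4 has {1,2,4}; box has {1,2} → only 3 remains.
r3c2 = 4: row 3 has {1,2,3}; col 2 has {1,3}; box has {1,3} → only 4 remains.
r4c2 = 2: row 4 has {1,4}; col 2 has {1,3,4}; box has {1,3,4} → only 2 remains.
r4c3 = 3: row 4 has {1,2,4}; col 3 has {1,2}; box has {1,2,4} → only 3 remains.
r2c3 = 4: row 2 has {1,2,3}; col 3 has {1,2,3}; box has {1,2,3} → only 4 remains.

4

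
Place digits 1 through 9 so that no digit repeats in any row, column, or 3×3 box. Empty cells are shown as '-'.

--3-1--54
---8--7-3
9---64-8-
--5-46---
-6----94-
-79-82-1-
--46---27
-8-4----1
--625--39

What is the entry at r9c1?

7

r1c2 = 2: row 1 has {1,3,4,5}; col 2 has {6,7,8}; box has {3,9} → only 2 remains.
r1c7 = 6: row 1 has {1,2,3,4,5}; col 7 has {7,9}; box has {3,4,5,7,8} → only 6 remains.
r2c3 = 1: row 2 has {3,7,8}; col 3 has {3,4,5,6,9}; box has {2,3,9} → only 1 remains.
r2c8 = 9: row 2 has {1,3,7,8}; col 8 has {1,2,3,4,5,8}; box has {3,4,5,6,7,8} → only 9 remains.
r3c2 = 5: row 3 has {4,6,8,9}; col 2 has {2,6,7,8}; box has {1,2,3,9} → only 5 remains.
r3c3 = 7: row 3 has {4,5,6,8,9}; col 3 has {1,3,4,5,6,9}; box has {1,2,3,5,9} → only 7 remains.
r3c4 = 3: row 3 has {4,5,6,7,8,9}; col 4 has {2,4,6,8}; box has {1,4,6,8} → only 3 remains.
r3c9 = 2: row 3 has {3,4,5,6,7,8,9}; col 9 has {1,3,4,7,9}; box has {3,4,5,6,7,8,9} → only 2 remains.
r4c8 = 7: row 4 has {4,5,6}; col 8 has {1,2,3,4,5,8,9}; box has {1,4,9} → only 7 remains.
r4c9 = 8: row 4 has {4,5,6,7}; col 9 has {1,2,3,4,7,9}; box has {1,4,7,9} → only 8 remains.
r5c9 = 5: row 5 has {4,6,9}; col 9 has {1,2,3,4,7,8,9}; box has {1,4,7,8,9} → only 5 remains.
r6c4 = 5: row 6 has {1,2,7,8,9}; col 4 has {2,3,4,6,8}; box has {2,4,6,8} → only 5 remains.
r6c7 = 3: row 6 has {1,2,5,7,8,9}; col 7 has {6,7,9}; box has {1,4,5,7,8,9} → only 3 remains.
r6c9 = 6: row 6 has {1,2,3,5,7,8,9}; col 9 has {1,2,3,4,5,7,8,9}; box has {1,3,4,5,7,8,9} → only 6 remains.
r8c3 = 2: row 8 has {1,4,8}; col 3 has {1,3,4,5,6,7,9}; box has {4,6,8} → only 2 remains.
r8c7 = 5: row 8 has {1,2,4,8}; col 7 has {3,6,7,9}; box has {1,2,3,7,9} → only 5 remains.
r8c8 = 6: row 8 has {1,2,4,5,8}; col 8 has {1,2,3,4,5,7,8,9}; box has {1,2,3,5,7,9} → only 6 remains.
r9c2 = 1: row 9 has {2,3,5,6,9}; col 2 has {2,5,6,7,8}; box has {2,4,6,8} → only 1 remains.
r1c1 = 8: row 1 has {1,2,3,4,5,6}; col 1 has {9}; box has {1,2,3,5,7,9} → only 8 remains.
r2c2 = 4: row 2 has {1,3,7,8,9}; col 2 has {1,2,5,6,7,8}; box has {1,2,3,5,7,8,9} → only 4 remains.
r2c5 = 2: row 2 has {1,3,4,7,8,9}; col 5 has {1,4,5,6,8}; box has {1,3,4,6,8} → only 2 remains.
r2c6 = 5: row 2 has {1,2,3,4,7,8,9}; col 6 has {2,4,6}; box has {1,2,3,4,6,8} → only 5 remains.
r3c7 = 1: row 3 has {2,3,4,5,6,7,8,9}; col 7 has {3,5,6,7,9}; box has {2,3,4,5,6,7,8,9} → only 1 remains.
r4c2 = 3: row 4 has {4,5,6,7,8}; col 2 has {1,2,4,5,6,7,8}; box has {5,6,7,9} → only 3 remains.
r4c7 = 2: row 4 has {3,4,5,6,7,8}; col 7 has {1,3,5,6,7,9}; box has {1,3,4,5,6,7,8,9} → only 2 remains.
r5c3 = 8: row 5 has {4,5,6,9}; col 3 has {1,2,3,4,5,6,7,9}; box has {3,5,6,7,9} → only 8 remains.
r6c1 = 4: row 6 has {1,2,3,5,6,7,8,9}; col 1 has {8,9}; box has {3,5,6,7,8,9} → only 4 remains.
r7c2 = 9: row 7 has {2,4,6,7}; col 2 has {1,2,3,4,5,6,7,8}; box has {1,2,4,6,8} → only 9 remains.
r7c5 = 3: row 7 has {2,4,6,7,9}; col 5 has {1,2,4,5,6,8}; box has {2,4,5,6} → only 3 remains.
r7c7 = 8: row 7 has {2,3,4,6,7,9}; col 7 has {1,2,3,5,6,7,9}; box has {1,2,3,5,6,7,9} → only 8 remains.
r9c1 = 7: row 9 has {1,2,3,5,6,9}; col 1 has {4,8,9}; box has {1,2,4,6,8,9} → only 7 remains.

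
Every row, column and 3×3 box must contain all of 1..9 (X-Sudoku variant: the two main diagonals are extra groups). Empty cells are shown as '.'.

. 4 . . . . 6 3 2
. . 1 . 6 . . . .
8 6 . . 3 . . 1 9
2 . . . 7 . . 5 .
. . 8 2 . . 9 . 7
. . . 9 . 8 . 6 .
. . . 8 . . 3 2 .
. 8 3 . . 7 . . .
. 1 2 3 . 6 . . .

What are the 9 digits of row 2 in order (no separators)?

321469875

row 5, column 8 = 4 (sole candidate).
row 8, column 8 = 9 (sole candidate).
row 2, column 8 = 7: row 2 has {1,6}; col 8 has {1,2,3,4,5,6,9}; box has {1,2,3,6,9}; anti-diagonal has {2,8,9} → only 7 remains.
row 9, column 8 = 8 (sole candidate).
row 1, column 5 = 8 (hidden single in row 1).
row 2, column 1 = 3: in row 2, 3 can only go here (every other open cell in that row sees a 3).
row 2, column 6 = 9: in row 2, 9 can only go here (every other open cell in that row sees a 9).
row 1, column 3 = 9 (hidden single in row 1).
row 2, column 2 = 2: in row 2, 2 can only go here (every other open cell in that row sees a 2).
row 3, column 6 = 2 (hidden single in row 3).
row 4, column 2 = 9 (hidden single in row 4).
row 5, column 1 = 6 (hidden single in row 5).
row 4, column 3 = 4 (sole candidate).
row 4, column 4 = 6 (hidden single in row 4).
row 6, column 7 = 2 (hidden single in row 6).
row 6, column 5 = 4 (hidden single in row 6).
row 8, column 5 = 2 (hidden single in row 8).
row 8, column 9 = 6 (hidden single in row 8).
row 7, column 3 = 6 (hidden single in row 7).
row 9, column 5 = 9 (hidden single in row 9).
row 9, column 7 = 7 (hidden single in row 9).
row 7, column 1 = 9 (hidden single in row 7).
row 7, column 2 = 7 (hidden single in row 7).
row 6, column 1 = 1 (hidden single in column 1).
row 6, column 9 = 3 (sole candidate).
row 6, column 2 = 5 (sole candidate).
row 6, column 3 = 7 (sole candidate).
row 3, column 3 = 5 (sole candidate).
row 3, column 7 = 4 (sole candidate).
row 5, column 2 = 3 (sole candidate).
row 5, column 5 = 1 (sole candidate).
row 5, column 6 = 5 (sole candidate).
row 7, column 5 = 5 (sole candidate).
row 9, column 1 = 5 (sole candidate).
row 9, column 9 = 4 (sole candidate).
row 1, column 1 = 7 (sole candidate).
row 1, column 6 = 1 (sole candidate).
row 3, column 4 = 7 (sole candidate).
row 4, column 6 = 3 (sole candidate).
row 7, column 6 = 4 (sole candidate).
row 7, column 9 = 1 (sole candidate).
row 8, column 1 = 4 (sole candidate).
row 8, column 4 = 1 (sole candidate).
row 8, column 7 = 5 (sole candidate).
row 1, column 4 = 5 (sole candidate).
row 2, column 4 = 4: row 2 has {1,2,3,6,7,9}; col 4 has {1,2,3,5,6,7,8,9}; box has {1,2,3,5,6,7,8,9} → only 4 remains.
row 2, column 7 = 8: row 2 has {1,2,3,4,6,7,9}; col 7 has {2,3,4,5,6,7,9}; box has {1,2,3,4,6,7,9} → only 8 remains.
row 2, column 9 = 5: row 2 has {1,2,3,4,6,7,8,9}; col 9 has {1,2,3,4,6,7,9}; box has {1,2,3,4,6,7,8,9} → only 5 remains.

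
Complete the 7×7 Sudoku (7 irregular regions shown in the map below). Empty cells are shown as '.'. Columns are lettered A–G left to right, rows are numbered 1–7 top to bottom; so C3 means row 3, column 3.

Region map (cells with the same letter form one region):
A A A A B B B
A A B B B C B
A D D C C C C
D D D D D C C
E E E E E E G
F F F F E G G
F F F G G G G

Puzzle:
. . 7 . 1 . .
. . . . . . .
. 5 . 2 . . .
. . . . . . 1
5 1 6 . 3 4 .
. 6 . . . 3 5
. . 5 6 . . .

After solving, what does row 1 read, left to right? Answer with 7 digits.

3475126

D5 = 7 (sole candidate).
G5 = 2 (sole candidate).
E6 = 2 (sole candidate).
A2 = 1 (hidden single in row 2).
C3 = 1 (hidden single in row 3).
C6 = 4 (sole candidate).
D6 = 1 (sole candidate).
A6 = 7 (sole candidate).
F4 = 5 (hidden single in row 4).
D1 = 5: in row 1, 5 can only go here (every other open cell in that row sees a 5).
E2 = 5 (hidden single in row 2).
F7 = 1 (hidden single in row 7).
B4 = 7 (hidden single in column 2).
F1 = 2: in column 6, 2 can only go here (every other open cell in that column sees a 2).
C2 = 3 (sole candidate).
D2 = 4 (sole candidate).
C4 = 2 (sole candidate).
D4 = 3 (sole candidate).
G1 = 6: row 1 has {1,2,5,7}; col 7 has {1,2,5}; region has {1,2,3,4,5} → only 6 remains.
B2 = 2 (sole candidate).
G2 = 7 (sole candidate).
B7 = 3 (sole candidate).
G7 = 4 (sole candidate).
B1 = 4: row 1 has {1,2,5,6,7}; col 2 has {1,2,3,5,6,7}; region has {1,2,5,7} → only 4 remains.
F2 = 6 (sole candidate).
F3 = 7 (sole candidate).
G3 = 3 (sole candidate).
A7 = 2 (sole candidate).
E7 = 7 (sole candidate).
A1 = 3: row 1 has {1,2,4,5,6,7}; col 1 has {1,2,5,7}; region has {1,2,4,5,7} → only 3 remains.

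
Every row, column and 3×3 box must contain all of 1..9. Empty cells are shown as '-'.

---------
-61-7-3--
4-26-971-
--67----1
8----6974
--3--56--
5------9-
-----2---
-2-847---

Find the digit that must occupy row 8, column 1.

row 2, column 1 = 9 (sole candidate).
row 4, column 1 = 2 (sole candidate).
row 5, column 3 = 5 (sole candidate).
row 9, column 3 = 9 (sole candidate).
row 5, column 2 = 1 (sole candidate).
row 6, column 1 = 7 (sole candidate).
row 1, column 1 = 3 (sole candidate).
row 1, column 9 = 9 (hidden single in row 1).
row 1, column 8 = 6 (hidden single in row 1).
row 3, column 5 = 3 (hidden single in row 3).
row 5, column 5 = 2 (sole candidate).
row 5, column 4 = 3 (sole candidate).
row 7, column 4 = 1 (sole candidate).
row 7, column 5 = 6 (sole candidate).
row 7, column 6 = 3 (sole candidate).
row 4, column 8 = 3 (hidden single in row 4).
row 9, column 8 = 5 (sole candidate).
row 9, column 7 = 1 (sole candidate).
row 9, column 1 = 6 (sole candidate).
row 9, column 9 = 3 (sole candidate).
row 8, column 1 = 1: row 8 has {2}; col 1 has {2,3,4,5,6,7,8,9}; box has {2,5,6,9} → only 1 remains.

1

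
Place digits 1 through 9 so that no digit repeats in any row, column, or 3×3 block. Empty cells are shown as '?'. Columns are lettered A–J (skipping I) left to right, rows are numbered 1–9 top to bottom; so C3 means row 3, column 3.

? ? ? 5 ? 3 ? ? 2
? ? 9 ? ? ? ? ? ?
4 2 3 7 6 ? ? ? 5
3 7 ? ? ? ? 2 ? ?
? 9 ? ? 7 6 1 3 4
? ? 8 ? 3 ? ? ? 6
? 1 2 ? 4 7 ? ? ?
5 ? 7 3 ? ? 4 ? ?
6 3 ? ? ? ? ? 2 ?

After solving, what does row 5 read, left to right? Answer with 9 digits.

A5 = 2: row 5 has {1,3,4,6,7,9}; col 1 has {3,4,5,6}; box has {3,7,8,9} → only 2 remains.
C5 = 5: row 5 has {1,2,3,4,6,7,9}; col 3 has {2,3,7,8,9}; box has {2,3,7,8,9} → only 5 remains.
D5 = 8: row 5 has {1,2,3,4,5,6,7,9}; col 4 has {3,5,7}; box has {3,6,7} → only 8 remains.

295876134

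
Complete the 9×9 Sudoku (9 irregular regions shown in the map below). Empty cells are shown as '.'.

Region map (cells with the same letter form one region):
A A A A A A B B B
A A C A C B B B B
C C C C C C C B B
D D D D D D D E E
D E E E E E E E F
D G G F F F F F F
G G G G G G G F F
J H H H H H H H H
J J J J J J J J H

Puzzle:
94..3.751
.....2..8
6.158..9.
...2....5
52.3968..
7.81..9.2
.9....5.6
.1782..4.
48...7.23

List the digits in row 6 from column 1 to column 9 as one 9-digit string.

768154932

row 1, column 4 = 6 (sole candidate).
row 1, column 6 = 8 (sole candidate).
row 2, column 1 = 1 (sole candidate).
row 2, column 4 = 7 (sole candidate).
row 2, column 5 = 4 (sole candidate).
row 3, column 6 = 3 (sole candidate).
row 3, column 7 = 2 (sole candidate).
row 3, column 9 = 4 (sole candidate).
row 5, column 3 = 4 (sole candidate).
row 5, column 9 = 7 (sole candidate).
row 6, column 5 = 5: row 6 has {1,2,7,8,9}; col 5 has {2,3,4,8,9}; region has {1,2,6,7,9} → only 5 remains.
row 6, column 6 = 4: row 6 has {1,2,5,7,8,9}; col 6 has {2,3,6,7,8}; region has {1,2,5,6,7,9} → only 4 remains.
row 6, column 8 = 3: row 6 has {1,2,4,5,7,8,9}; col 8 has {2,4,5,9}; region has {1,2,4,5,6,7,9} → only 3 remains.
row 7, column 4 = 4 (sole candidate).
row 7, column 6 = 1 (sole candidate).
row 7, column 8 = 8 (sole candidate).
row 8, column 1 = 3 (sole candidate).
row 8, column 7 = 6 (sole candidate).
row 8, column 9 = 9 (sole candidate).
row 9, column 4 = 9 (sole candidate).
row 9, column 7 = 1 (sole candidate).
row 1, column 3 = 2 (sole candidate).
row 2, column 2 = 5 (sole candidate).
row 2, column 3 = 9 (sole candidate).
row 2, column 7 = 3 (sole candidate).
row 2, column 8 = 6 (sole candidate).
row 3, column 2 = 7 (sole candidate).
row 4, column 1 = 8 (sole candidate).
row 4, column 6 = 9 (sole candidate).
row 4, column 7 = 4 (sole candidate).
row 5, column 8 = 1 (sole candidate).
row 6, column 2 = 6: row 6 has {1,2,3,4,5,7,8,9}; col 2 has {1,2,4,5,7,8,9}; region has {1,4,5,8,9} → only 6 remains.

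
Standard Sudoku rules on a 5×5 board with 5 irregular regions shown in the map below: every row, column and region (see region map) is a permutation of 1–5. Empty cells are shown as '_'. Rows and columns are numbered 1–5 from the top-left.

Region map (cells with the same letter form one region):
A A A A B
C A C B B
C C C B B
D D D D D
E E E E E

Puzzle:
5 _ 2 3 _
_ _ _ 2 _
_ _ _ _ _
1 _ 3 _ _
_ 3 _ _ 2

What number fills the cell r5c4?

r5c1 = 4 (sole candidate).
r2c1 = 3 (sole candidate).
r3c1 = 2 (sole candidate).
r3c5 = 3 (hidden single in row 3).
r4c2 = 2 (hidden single in row 4).
r3c2 = 5 (hidden single in column 2).
r2c5 = 5 (hidden single in row 2).
r4c5 = 4 (sole candidate).
r1c5 = 1 (sole candidate).
r3c4 = 4 (sole candidate).
r4c4 = 5 (sole candidate).
r5c4 = 1: row 5 has {2,3,4}; col 4 has {2,3,4,5}; region has {2,3,4} → only 1 remains.

1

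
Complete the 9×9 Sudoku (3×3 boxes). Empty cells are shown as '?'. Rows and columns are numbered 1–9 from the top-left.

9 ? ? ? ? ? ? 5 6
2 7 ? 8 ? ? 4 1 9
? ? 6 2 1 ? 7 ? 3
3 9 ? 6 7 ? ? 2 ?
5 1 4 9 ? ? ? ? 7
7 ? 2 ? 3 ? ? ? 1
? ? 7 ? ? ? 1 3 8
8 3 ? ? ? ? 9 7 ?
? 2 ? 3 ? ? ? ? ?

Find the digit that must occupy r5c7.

r1c5 = 4 (sole candidate).
r3c1 = 4 (sole candidate).
r3c8 = 8 (sole candidate).
r4c3 = 8 (sole candidate).
r4c7 = 5 (sole candidate).
r4c9 = 4 (sole candidate).
r5c8 = 6 (sole candidate).
r6c2 = 6 (sole candidate).
r6c7 = 8 (sole candidate).
r6c8 = 9 (sole candidate).
r7c1 = 6 (sole candidate).
r9c1 = 1 (sole candidate).
r9c7 = 6 (sole candidate).
r9c8 = 4 (sole candidate).
r9c9 = 5 (sole candidate).
r1c2 = 8 (sole candidate).
r1c4 = 7 (sole candidate).
r1c6 = 3 (sole candidate).
r1c7 = 2 (sole candidate).
r3c2 = 5 (sole candidate).
r3c6 = 9 (sole candidate).
r4c6 = 1 (sole candidate).
r5c7 = 3: row 5 has {1,4,5,6,7,9}; col 7 has {1,2,4,5,6,7,8,9}; box has {1,2,4,5,6,7,8,9} → only 3 remains.

3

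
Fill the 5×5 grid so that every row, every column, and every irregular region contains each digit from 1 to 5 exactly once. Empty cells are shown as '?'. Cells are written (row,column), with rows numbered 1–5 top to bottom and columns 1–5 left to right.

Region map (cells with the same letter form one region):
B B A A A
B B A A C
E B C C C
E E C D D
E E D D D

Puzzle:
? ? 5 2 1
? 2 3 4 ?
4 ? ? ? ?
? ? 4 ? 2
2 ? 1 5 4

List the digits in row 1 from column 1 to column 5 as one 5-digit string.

(1,1) = 3: row 1 has {1,2,5}; col 1 has {2,4}; region has {2} → only 3 remains.
(1,2) = 4: row 1 has {1,2,3,5}; col 2 has {2}; region has {2,3} → only 4 remains.

34521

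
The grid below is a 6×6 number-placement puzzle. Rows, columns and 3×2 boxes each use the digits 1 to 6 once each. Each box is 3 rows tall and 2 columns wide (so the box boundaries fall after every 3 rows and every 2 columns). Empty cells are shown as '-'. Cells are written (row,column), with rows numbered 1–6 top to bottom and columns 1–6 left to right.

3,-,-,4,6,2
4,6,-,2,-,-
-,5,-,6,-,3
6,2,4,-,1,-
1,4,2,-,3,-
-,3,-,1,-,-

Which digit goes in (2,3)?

3

(1,2) = 1: row 1 has {2,3,4,6}; col 2 has {2,3,4,5,6}; box has {3,4,5,6} → only 1 remains.
(1,3) = 5: row 1 has {1,2,3,4,6}; col 3 has {2,4}; box has {2,4,6} → only 5 remains.
(2,5) = 5: row 2 has {2,4,6}; col 5 has {1,3,6}; box has {2,3,6} → only 5 remains.
(2,6) = 1: row 2 has {2,4,5,6}; col 6 has {2,3}; box has {2,3,5,6} → only 1 remains.
(3,1) = 2: row 3 has {3,5,6}; col 1 has {1,3,4,6}; box has {1,3,4,5,6} → only 2 remains.
(3,3) = 1: row 3 has {2,3,5,6}; col 3 has {2,4,5}; box has {2,4,5,6} → only 1 remains.
(3,5) = 4: row 3 has {1,2,3,5,6}; col 5 has {1,3,5,6}; box has {1,2,3,5,6} → only 4 remains.
(4,6) = 5: row 4 has {1,2,4,6}; col 6 has {1,2,3}; box has {1,3} → only 5 remains.
(5,4) = 5: row 5 has {1,2,3,4}; col 4 has {1,2,4,6}; box has {1,2,4} → only 5 remains.
(5,6) = 6: row 5 has {1,2,3,4,5}; col 6 has {1,2,3,5}; box has {1,3,5} → only 6 remains.
(6,1) = 5: row 6 has {1,3}; col 1 has {1,2,3,4,6}; box has {1,2,3,4,6} → only 5 remains.
(6,3) = 6: row 6 has {1,3,5}; col 3 has {1,2,4,5}; box has {1,2,4,5} → only 6 remains.
(6,5) = 2: row 6 has {1,3,5,6}; col 5 has {1,3,4,5,6}; box has {1,3,5,6} → only 2 remains.
(6,6) = 4: row 6 has {1,2,3,5,6}; col 6 has {1,2,3,5,6}; box has {1,2,3,5,6} → only 4 remains.
(2,3) = 3: row 2 has {1,2,4,5,6}; col 3 has {1,2,4,5,6}; box has {1,2,4,5,6} → only 3 remains.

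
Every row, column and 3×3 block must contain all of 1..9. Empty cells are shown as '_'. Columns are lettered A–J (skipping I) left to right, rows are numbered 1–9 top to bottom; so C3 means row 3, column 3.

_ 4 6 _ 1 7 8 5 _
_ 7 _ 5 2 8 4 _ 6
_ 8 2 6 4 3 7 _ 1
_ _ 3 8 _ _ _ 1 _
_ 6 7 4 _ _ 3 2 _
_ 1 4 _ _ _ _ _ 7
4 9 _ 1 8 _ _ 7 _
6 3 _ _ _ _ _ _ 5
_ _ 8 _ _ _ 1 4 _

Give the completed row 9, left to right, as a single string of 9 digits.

728365149

D1 = 9 (sole candidate).
H3 = 9 (sole candidate).
C7 = 5 (sole candidate).
C8 = 1 (sole candidate).
H8 = 8 (sole candidate).
B9 = 2: row 9 has {1,4,8}; col 2 has {1,3,4,6,7,8,9}; box has {1,3,4,5,6,8,9} → only 2 remains.
A1 = 3 (sole candidate).
J1 = 2 (sole candidate).
C2 = 9 (sole candidate).
H2 = 3 (sole candidate).
A3 = 5 (sole candidate).
B4 = 5 (sole candidate).
H6 = 6 (sole candidate).
J7 = 3 (sole candidate).
A9 = 7: row 9 has {1,2,4,8}; col 1 has {3,4,5,6}; box has {1,2,3,4,5,6,8,9} → only 7 remains.
D9 = 3: row 9 has {1,2,4,7,8}; col 4 has {1,4,5,6,8,9}; box has {1,8} → only 3 remains.
J9 = 9: row 9 has {1,2,3,4,7,8}; col 9 has {1,2,3,5,6,7}; box has {1,3,4,5,7,8} → only 9 remains.
A2 = 1 (sole candidate).
G4 = 9 (sole candidate).
J4 = 4 (sole candidate).
J5 = 8 (sole candidate).
D6 = 2 (sole candidate).
G6 = 5 (sole candidate).
D8 = 7 (sole candidate).
E8 = 9 (sole candidate).
G8 = 2 (sole candidate).
A4 = 2 (sole candidate).
F4 = 6 (sole candidate).
A5 = 9 (sole candidate).
E5 = 5 (sole candidate).
F5 = 1 (sole candidate).
A6 = 8 (sole candidate).
E6 = 3 (sole candidate).
F6 = 9 (sole candidate).
F7 = 2 (sole candidate).
G7 = 6 (sole candidate).
F8 = 4 (sole candidate).
E9 = 6: row 9 has {1,2,3,4,7,8,9}; col 5 has {1,2,3,4,5,8,9}; box has {1,2,3,4,7,8,9} → only 6 remains.
F9 = 5: row 9 has {1,2,3,4,6,7,8,9}; col 6 has {1,2,3,4,6,7,8,9}; box has {1,2,3,4,6,7,8,9} → only 5 remains.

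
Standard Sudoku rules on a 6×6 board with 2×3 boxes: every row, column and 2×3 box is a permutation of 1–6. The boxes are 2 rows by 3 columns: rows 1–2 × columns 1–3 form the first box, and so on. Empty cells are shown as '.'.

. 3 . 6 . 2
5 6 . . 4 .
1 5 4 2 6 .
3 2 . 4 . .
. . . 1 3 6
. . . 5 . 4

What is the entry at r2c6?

r1c1 = 4: row 1 has {2,3,6}; col 1 has {1,3,5}; box has {3,5,6} → only 4 remains.
r1c3 = 1: row 1 has {2,3,4,6}; col 3 has {4}; box has {3,4,5,6} → only 1 remains.
r1c5 = 5: row 1 has {1,2,3,4,6}; col 5 has {3,4,6}; box has {2,4,6} → only 5 remains.
r2c3 = 2: row 2 has {4,5,6}; col 3 has {1,4}; box has {1,3,4,5,6} → only 2 remains.
r2c4 = 3: row 2 has {2,4,5,6}; col 4 has {1,2,4,5,6}; box has {2,4,5,6} → only 3 remains.
r2c6 = 1: row 2 has {2,3,4,5,6}; col 6 has {2,4,6}; box has {2,3,4,5,6} → only 1 remains.

1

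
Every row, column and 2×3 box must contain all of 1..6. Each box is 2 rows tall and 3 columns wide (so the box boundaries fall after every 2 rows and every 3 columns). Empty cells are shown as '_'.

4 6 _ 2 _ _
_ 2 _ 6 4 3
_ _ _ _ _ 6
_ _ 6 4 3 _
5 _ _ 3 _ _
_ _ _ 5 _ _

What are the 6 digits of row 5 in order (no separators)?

541362

r2c1 = 1: row 2 has {2,3,4,6}; col 1 has {4,5}; box has {2,4,6} → only 1 remains.
r2c3 = 5: row 2 has {1,2,3,4,6}; col 3 has {6}; box has {1,2,4,6} → only 5 remains.
r3c4 = 1: row 3 has {6}; col 4 has {2,3,4,5,6}; box has {3,4,6} → only 1 remains.
r4c1 = 2: row 4 has {3,4,6}; col 1 has {1,4,5}; box has {6} → only 2 remains.
r4c6 = 5: row 4 has {2,3,4,6}; col 6 has {3,6}; box has {1,3,4,6} → only 5 remains.
r1c3 = 3: row 1 has {2,4,6}; col 3 has {5,6}; box has {1,2,4,5,6} → only 3 remains.
r1c6 = 1: row 1 has {2,3,4,6}; col 6 has {3,5,6}; box has {2,3,4,6} → only 1 remains.
r3c1 = 3: row 3 has {1,6}; col 1 has {1,2,4,5}; box has {2,6} → only 3 remains.
r3c3 = 4: row 3 has {1,3,6}; col 3 has {3,5,6}; box has {2,3,6} → only 4 remains.
r3c5 = 2: row 3 has {1,3,4,6}; col 5 has {3,4}; box has {1,3,4,5,6} → only 2 remains.
r4c2 = 1: row 4 has {2,3,4,5,6}; col 2 has {2,6}; box has {2,3,4,6} → only 1 remains.
r5c2 = 4: row 5 has {3,5}; col 2 has {1,2,6}; box has {5} → only 4 remains.
r5c6 = 2: row 5 has {3,4,5}; col 6 has {1,3,5,6}; box has {3,5} → only 2 remains.
r6c1 = 6: row 6 has {5}; col 1 has {1,2,3,4,5}; box has {4,5} → only 6 remains.
r6c2 = 3: row 6 has {5,6}; col 2 has {1,2,4,6}; box has {4,5,6} → only 3 remains.
r6c5 = 1: row 6 has {3,5,6}; col 5 has {2,3,4}; box has {2,3,5} → only 1 remains.
r6c6 = 4: row 6 has {1,3,5,6}; col 6 has {1,2,3,5,6}; box has {1,2,3,5} → only 4 remains.
r1c5 = 5: row 1 has {1,2,3,4,6}; col 5 has {1,2,3,4}; box has {1,2,3,4,6} → only 5 remains.
r3c2 = 5: row 3 has {1,2,3,4,6}; col 2 has {1,2,3,4,6}; box has {1,2,3,4,6} → only 5 remains.
r5c3 = 1: row 5 has {2,3,4,5}; col 3 has {3,4,5,6}; box has {3,4,5,6} → only 1 remains.
r5c5 = 6: row 5 has {1,2,3,4,5}; col 5 has {1,2,3,4,5}; box has {1,2,3,4,5} → only 6 remains.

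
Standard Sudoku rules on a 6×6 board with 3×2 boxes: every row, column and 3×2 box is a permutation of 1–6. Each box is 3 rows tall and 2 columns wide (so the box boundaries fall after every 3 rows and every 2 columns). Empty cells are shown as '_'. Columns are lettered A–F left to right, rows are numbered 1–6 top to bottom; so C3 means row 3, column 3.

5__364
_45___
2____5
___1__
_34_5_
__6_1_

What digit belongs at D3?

B1 = 1 (sole candidate).
C1 = 2 (sole candidate).
D2 = 6 (sole candidate).
B3 = 6 (sole candidate).
C3 = 1 (sole candidate).
D3 = 4: row 3 has {1,2,5,6}; col 4 has {1,3,6}; box has {1,2,3,5,6} → only 4 remains.

4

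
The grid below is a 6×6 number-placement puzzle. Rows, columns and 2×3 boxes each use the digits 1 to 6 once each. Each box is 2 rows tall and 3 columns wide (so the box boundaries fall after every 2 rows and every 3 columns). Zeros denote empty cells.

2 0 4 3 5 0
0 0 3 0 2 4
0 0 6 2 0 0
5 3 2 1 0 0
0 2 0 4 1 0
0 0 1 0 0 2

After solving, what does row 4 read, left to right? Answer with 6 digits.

row 2, column 4 = 6 (sole candidate).
row 4, column 6 = 6: row 4 has {1,2,3,5}; col 6 has {2,4}; box has {1,2} → only 6 remains.
row 5, column 3 = 5 (sole candidate).
row 5, column 6 = 3 (sole candidate).
row 6, column 4 = 5 (sole candidate).
row 6, column 5 = 6 (sole candidate).
row 1, column 6 = 1 (sole candidate).
row 2, column 1 = 1 (sole candidate).
row 2, column 2 = 5 (sole candidate).
row 3, column 1 = 4 (sole candidate).
row 3, column 2 = 1 (sole candidate).
row 3, column 5 = 3 (sole candidate).
row 3, column 6 = 5 (sole candidate).
row 4, column 5 = 4: row 4 has {1,2,3,5,6}; col 5 has {1,2,3,5,6}; box has {1,2,3,5,6} → only 4 remains.

532146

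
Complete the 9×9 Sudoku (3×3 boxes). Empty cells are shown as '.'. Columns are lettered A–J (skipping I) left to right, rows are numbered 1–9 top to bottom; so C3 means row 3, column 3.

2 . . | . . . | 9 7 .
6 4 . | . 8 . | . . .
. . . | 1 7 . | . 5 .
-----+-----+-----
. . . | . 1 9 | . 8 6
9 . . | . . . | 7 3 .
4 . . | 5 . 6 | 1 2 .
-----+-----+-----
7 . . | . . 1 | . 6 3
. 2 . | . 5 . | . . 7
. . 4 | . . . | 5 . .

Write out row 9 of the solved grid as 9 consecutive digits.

H2 = 1: row 2 has {4,6,8}; col 8 has {2,3,5,6,7,8}; box has {5,7,9} → only 1 remains.
J2 = 2: row 2 has {1,4,6,8}; col 9 has {3,6,7}; box has {1,5,7,9} → only 2 remains.
G4 = 4: row 4 has {1,6,8,9}; col 7 has {1,5,7,9}; box has {1,2,3,6,7,8} → only 4 remains.
J5 = 5: row 5 has {3,7,9}; col 9 has {2,3,6,7}; box has {1,2,3,4,6,7,8} → only 5 remains.
E6 = 3: row 6 has {1,2,4,5,6}; col 5 has {1,5,7,8}; box has {1,5,6,9} → only 3 remains.
J6 = 9: row 6 has {1,2,3,4,5,6}; col 9 has {2,3,5,6,7}; box has {1,2,3,4,5,6,7,8} → only 9 remains.
G8 = 8: row 8 has {2,5,7}; col 7 has {1,4,5,7,9}; box has {3,5,6,7} → only 8 remains.
H9 = 9: row 9 has {4,5}; col 8 has {1,2,3,5,6,7,8}; box has {3,5,6,7,8} → only 9 remains.
J9 = 1: row 9 has {4,5,9}; col 9 has {2,3,5,6,7,9}; box has {3,5,6,7,8,9} → only 1 remains.
G2 = 3: row 2 has {1,2,4,6,8}; col 7 has {1,4,5,7,8,9}; box has {1,2,5,7,9} → only 3 remains.
G3 = 6: row 3 has {1,5,7}; col 7 has {1,3,4,5,7,8,9}; box has {1,2,3,5,7,9} → only 6 remains.
G7 = 2: row 7 has {1,3,6,7}; col 7 has {1,3,4,5,6,7,8,9}; box has {1,3,5,6,7,8,9} → only 2 remains.
H8 = 4: row 8 has {2,5,7,8}; col 8 has {1,2,3,5,6,7,8,9}; box has {1,2,3,5,6,7,8,9} → only 4 remains.
D2 = 9: row 2 has {1,2,3,4,6,8}; col 4 has {1,5}; box has {1,7,8} → only 9 remains.
F2 = 5: row 2 has {1,2,3,4,6,8,9}; col 6 has {1,6,9}; box has {1,7,8,9} → only 5 remains.
F8 = 3: row 8 has {2,4,5,7,8}; col 6 has {1,5,6,9}; box has {1,5} → only 3 remains.
F1 = 4: row 1 has {2,7,9}; col 6 has {1,3,5,6,9}; box has {1,5,7,8,9} → only 4 remains.
J1 = 8: row 1 has {2,4,7,9}; col 9 has {1,2,3,5,6,7,9}; box has {1,2,3,5,6,7,9} → only 8 remains.
C2 = 7: row 2 has {1,2,3,4,5,6,8,9}; col 3 has {4}; box has {2,4,6} → only 7 remains.
F3 = 2: row 3 has {1,5,6,7}; col 6 has {1,3,4,5,6,9}; box has {1,4,5,7,8,9} → only 2 remains.
J3 = 4: row 3 has {1,2,5,6,7}; col 9 has {1,2,3,5,6,7,8,9}; box has {1,2,3,5,6,7,8,9} → only 4 remains.
F5 = 8: row 5 has {3,5,7,9}; col 6 has {1,2,3,4,5,6,9}; box has {1,3,5,6,9} → only 8 remains.
C6 = 8: row 6 has {1,2,3,4,5,6,9}; col 3 has {4,7}; box has {4,9} → only 8 remains.
A8 = 1: row 8 has {2,3,4,5,7,8}; col 1 has {2,4,6,7,9}; box has {2,4,7} → only 1 remains.
D8 = 6: row 8 has {1,2,3,4,5,7,8}; col 4 has {1,5,9}; box has {1,3,5} → only 6 remains.
E9 = 2: row 9 has {1,4,5,9}; col 5 has {1,3,5,7,8}; box has {1,3,5,6} → only 2 remains.
F9 = 7: row 9 has {1,2,4,5,9}; col 6 has {1,2,3,4,5,6,8,9}; box has {1,2,3,5,6} → only 7 remains.
D1 = 3: row 1 has {2,4,7,8,9}; col 4 has {1,5,6,9}; box has {1,2,4,5,7,8,9} → only 3 remains.
E1 = 6: row 1 has {2,3,4,7,8,9}; col 5 has {1,2,3,5,7,8}; box has {1,2,3,4,5,7,8,9} → only 6 remains.
E5 = 4: row 5 has {3,5,7,8,9}; col 5 has {1,2,3,5,6,7,8}; box has {1,3,5,6,8,9} → only 4 remains.
B6 = 7: row 6 has {1,2,3,4,5,6,8,9}; col 2 has {2,4}; box has {4,8,9} → only 7 remains.
E7 = 9: row 7 has {1,2,3,6,7}; col 5 has {1,2,3,4,5,6,7,8}; box has {1,2,3,5,6,7} → only 9 remains.
C8 = 9: row 8 has {1,2,3,4,5,6,7,8}; col 3 has {4,7,8}; box has {1,2,4,7} → only 9 remains.
D9 = 8: row 9 has {1,2,4,5,7,9}; col 4 has {1,3,5,6,9}; box has {1,2,3,5,6,7,9} → only 8 remains.
C3 = 3: row 3 has {1,2,4,5,6,7}; col 3 has {4,7,8,9}; box has {2,4,6,7} → only 3 remains.
D5 = 2: row 5 has {3,4,5,7,8,9}; col 4 has {1,3,5,6,8,9}; box has {1,3,4,5,6,8,9} → only 2 remains.
C7 = 5: row 7 has {1,2,3,6,7,9}; col 3 has {3,4,7,8,9}; box has {1,2,4,7,9} → only 5 remains.
D7 = 4: row 7 has {1,2,3,5,6,7,9}; col 4 has {1,2,3,5,6,8,9}; box has {1,2,3,5,6,7,8,9} → only 4 remains.
A9 = 3: row 9 has {1,2,4,5,7,8,9}; col 1 has {1,2,4,6,7,9}; box has {1,2,4,5,7,9} → only 3 remains.
B9 = 6: row 9 has {1,2,3,4,5,7,8,9}; col 2 has {2,4,7}; box has {1,2,3,4,5,7,9} → only 6 remains.

364827591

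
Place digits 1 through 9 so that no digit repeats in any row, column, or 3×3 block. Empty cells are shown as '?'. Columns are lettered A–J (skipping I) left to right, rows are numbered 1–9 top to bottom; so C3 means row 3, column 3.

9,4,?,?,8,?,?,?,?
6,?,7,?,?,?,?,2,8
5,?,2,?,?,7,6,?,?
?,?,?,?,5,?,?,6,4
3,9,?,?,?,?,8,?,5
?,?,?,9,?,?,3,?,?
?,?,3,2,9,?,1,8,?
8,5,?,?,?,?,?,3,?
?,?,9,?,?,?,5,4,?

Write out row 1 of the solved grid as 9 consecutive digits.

941682753

C1 = 1: row 1 has {4,8,9}; col 3 has {2,3,7,9}; box has {2,4,5,6,7,9} → only 1 remains.
G1 = 7: row 1 has {1,4,8,9}; col 7 has {1,3,5,6,8}; box has {2,6,8} → only 7 remains.
H1 = 5: row 1 has {1,4,7,8,9}; col 8 has {2,3,4,6,8}; box has {2,6,7,8} → only 5 remains.
J1 = 3: row 1 has {1,4,5,7,8,9}; col 9 has {4,5,8}; box has {2,5,6,7,8} → only 3 remains.
B2 = 3 (sole candidate).
B3 = 8 (sole candidate).
C4 = 8 (sole candidate).
D1 = 6: row 1 has {1,3,4,5,7,8,9}; col 4 has {2,9}; box has {7,8} → only 6 remains.
F1 = 2: row 1 has {1,3,4,5,6,7,8,9}; col 6 has {7}; box has {6,7,8} → only 2 remains.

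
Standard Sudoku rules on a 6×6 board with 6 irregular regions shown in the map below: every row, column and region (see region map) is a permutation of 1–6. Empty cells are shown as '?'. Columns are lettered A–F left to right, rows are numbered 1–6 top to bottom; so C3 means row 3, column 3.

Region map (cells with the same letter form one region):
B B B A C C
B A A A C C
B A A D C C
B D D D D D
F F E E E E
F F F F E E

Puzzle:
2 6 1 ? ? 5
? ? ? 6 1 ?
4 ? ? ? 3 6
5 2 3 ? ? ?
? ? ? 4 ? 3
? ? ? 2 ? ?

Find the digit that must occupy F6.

1

D1 = 3: row 1 has {1,2,5,6}; col 4 has {2,4,6}; region has {6} → only 3 remains.
E1 = 4: row 1 has {1,2,3,5,6}; col 5 has {1,3}; region has {1,3,5,6} → only 4 remains.
A2 = 3: row 2 has {1,6}; col 1 has {2,4,5}; region has {1,2,4,5,6} → only 3 remains.
F2 = 2: row 2 has {1,3,6}; col 6 has {3,5,6}; region has {1,3,4,5,6} → only 2 remains.
D4 = 1: row 4 has {2,3,5}; col 4 has {2,3,4,6}; region has {2,3} → only 1 remains.
E4 = 6: row 4 has {1,2,3,5}; col 5 has {1,3,4}; region has {1,2,3} → only 6 remains.
F4 = 4: row 4 has {1,2,3,5,6}; col 6 has {2,3,5,6}; region has {1,2,3,6} → only 4 remains.
E6 = 5: row 6 has {2}; col 5 has {1,3,4,6}; region has {3,4} → only 5 remains.
F6 = 1: row 6 has {2,5}; col 6 has {2,3,4,5,6}; region has {3,4,5} → only 1 remains.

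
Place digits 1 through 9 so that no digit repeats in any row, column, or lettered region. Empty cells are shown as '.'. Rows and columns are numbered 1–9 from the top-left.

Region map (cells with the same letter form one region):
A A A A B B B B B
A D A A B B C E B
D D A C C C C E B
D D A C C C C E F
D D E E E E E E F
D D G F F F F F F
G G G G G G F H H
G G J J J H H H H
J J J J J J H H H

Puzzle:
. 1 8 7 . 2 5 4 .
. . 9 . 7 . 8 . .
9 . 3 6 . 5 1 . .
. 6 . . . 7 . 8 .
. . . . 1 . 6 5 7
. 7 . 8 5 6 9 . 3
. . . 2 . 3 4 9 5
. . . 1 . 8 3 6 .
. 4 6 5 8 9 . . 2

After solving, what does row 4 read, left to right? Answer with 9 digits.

465397281

r1c1 = 6 (sole candidate).
r1c9 = 9 (sole candidate).
r2c4 = 4 (sole candidate).
r2c6 = 1 (sole candidate).
r2c9 = 6 (sole candidate).
r3c9 = 8 (sole candidate).
r4c7 = 2: row 4 has {6,7,8}; col 7 has {1,3,4,5,6,8,9}; region has {1,5,6,7,8} → only 2 remains.
r4c9 = 1: row 4 has {2,6,7,8}; col 9 has {2,3,5,6,7,8,9}; region has {3,4,5,6,7,8,9} → only 1 remains.
r5c6 = 4 (sole candidate).
r6c8 = 2 (sole candidate).
r7c2 = 8 (sole candidate).
r7c5 = 6 (sole candidate).
r8c5 = 2 (sole candidate).
r8c9 = 4 (sole candidate).
r9c7 = 7 (sole candidate).
r9c8 = 1 (sole candidate).
r1c5 = 3 (sole candidate).
r2c8 = 3 (sole candidate).
r3c2 = 2 (sole candidate).
r3c5 = 4 (sole candidate).
r3c8 = 7 (sole candidate).
r4c3 = 5: row 4 has {1,2,6,7,8}; col 3 has {3,6,8,9}; region has {1,3,4,6,7,8,9} → only 5 remains.
r4c5 = 9: row 4 has {1,2,5,6,7,8}; col 5 has {1,2,3,4,5,6,7,8}; region has {1,2,4,5,6,7,8} → only 9 remains.
r5c2 = 3 (sole candidate).
r5c3 = 2 (sole candidate).
r5c4 = 9 (sole candidate).
r8c3 = 7 (sole candidate).
r9c1 = 3 (sole candidate).
r2c1 = 2 (sole candidate).
r2c2 = 5 (sole candidate).
r4c1 = 4: row 4 has {1,2,5,6,7,8,9}; col 1 has {2,3,6,9}; region has {2,3,5,6,7,9} → only 4 remains.
r4c4 = 3: row 4 has {1,2,4,5,6,7,8,9}; col 4 has {1,2,4,5,6,7,8,9}; region has {1,2,4,5,6,7,8,9} → only 3 remains.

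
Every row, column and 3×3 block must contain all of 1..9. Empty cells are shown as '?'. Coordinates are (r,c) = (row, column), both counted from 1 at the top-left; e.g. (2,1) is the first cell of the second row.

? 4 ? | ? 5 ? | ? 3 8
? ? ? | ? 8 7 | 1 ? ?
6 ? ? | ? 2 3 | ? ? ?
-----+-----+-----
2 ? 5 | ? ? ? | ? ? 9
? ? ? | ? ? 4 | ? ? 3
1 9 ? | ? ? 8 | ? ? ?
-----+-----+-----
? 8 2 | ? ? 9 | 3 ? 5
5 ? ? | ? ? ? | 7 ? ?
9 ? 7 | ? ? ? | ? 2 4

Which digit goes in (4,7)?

4

(1,1) = 7: row 1 has {3,4,5,8}; col 1 has {1,2,5,6,9}; box has {4,6} → only 7 remains.
(2,1) = 3: row 2 has {1,7,8}; col 1 has {1,2,5,6,7,9}; box has {4,6,7} → only 3 remains.
(2,3) = 9: row 2 has {1,3,7,8}; col 3 has {2,5,7}; box has {3,4,6,7} → only 9 remains.
(3,9) = 7: row 3 has {2,3,6}; col 9 has {3,4,5,8,9}; box has {1,3,8} → only 7 remains.
(5,1) = 8: row 5 has {3,4}; col 1 has {1,2,3,5,6,7,9}; box has {1,2,5,9} → only 8 remains.
(5,3) = 6: row 5 has {3,4,8}; col 3 has {2,5,7,9}; box has {1,2,5,8,9} → only 6 remains.
(7,1) = 4: row 7 has {2,3,5,8,9}; col 1 has {1,2,3,5,6,7,8,9}; box has {2,5,7,8,9} → only 4 remains.
(1,3) = 1: row 1 has {3,4,5,7,8}; col 3 has {2,5,6,7,9}; box has {3,4,6,7,9} → only 1 remains.
(1,6) = 6: row 1 has {1,3,4,5,7,8}; col 6 has {3,4,7,8,9}; box has {2,3,5,7,8} → only 6 remains.
(2,4) = 4: row 2 has {1,3,7,8,9}; col 4 has {}; box has {2,3,5,6,7,8} → only 4 remains.
(3,2) = 5: row 3 has {2,3,6,7}; col 2 has {4,8,9}; box has {1,3,4,6,7,9} → only 5 remains.
(3,3) = 8: row 3 has {2,3,5,6,7}; col 3 has {1,2,5,6,7,9}; box has {1,3,4,5,6,7,9} → only 8 remains.
(4,6) = 1: row 4 has {2,5,9}; col 6 has {3,4,6,7,8,9}; box has {4,8} → only 1 remains.
(5,2) = 7: row 5 has {3,4,6,8}; col 2 has {4,5,8,9}; box has {1,2,5,6,8,9} → only 7 remains.
(5,5) = 9: row 5 has {3,4,6,7,8}; col 5 has {2,5,8}; box has {1,4,8} → only 9 remains.
(8,3) = 3: row 8 has {5,7}; col 3 has {1,2,5,6,7,8,9}; box has {2,4,5,7,8,9} → only 3 remains.
(8,6) = 2: row 8 has {3,5,7}; col 6 has {1,3,4,6,7,8,9}; box has {9} → only 2 remains.
(9,6) = 5: row 9 has {2,4,7,9}; col 6 has {1,2,3,4,6,7,8,9}; box has {2,9} → only 5 remains.
(1,4) = 9: row 1 has {1,3,4,5,6,7,8}; col 4 has {4}; box has {2,3,4,5,6,7,8} → only 9 remains.
(1,7) = 2: row 1 has {1,3,4,5,6,7,8,9}; col 7 has {1,3,7}; box has {1,3,7,8} → only 2 remains.
(2,2) = 2: row 2 has {1,3,4,7,8,9}; col 2 has {4,5,7,8,9}; box has {1,3,4,5,6,7,8,9} → only 2 remains.
(2,9) = 6: row 2 has {1,2,3,4,7,8,9}; col 9 has {3,4,5,7,8,9}; box has {1,2,3,7,8} → only 6 remains.
(3,4) = 1: row 3 has {2,3,5,6,7,8}; col 4 has {4,9}; box has {2,3,4,5,6,7,8,9} → only 1 remains.
(4,2) = 3: row 4 has {1,2,5,9}; col 2 has {2,4,5,7,8,9}; box has {1,2,5,6,7,8,9} → only 3 remains.
(5,7) = 5: row 5 has {3,4,6,7,8,9}; col 7 has {1,2,3,7}; box has {3,9} → only 5 remains.
(5,8) = 1: row 5 has {3,4,5,6,7,8,9}; col 8 has {2,3}; box has {3,5,9} → only 1 remains.
(6,3) = 4: row 6 has {1,8,9}; col 3 has {1,2,3,5,6,7,8,9}; box has {1,2,3,5,6,7,8,9} → only 4 remains.
(6,7) = 6: row 6 has {1,4,8,9}; col 7 has {1,2,3,5,7}; box has {1,3,5,9} → only 6 remains.
(6,8) = 7: row 6 has {1,4,6,8,9}; col 8 has {1,2,3}; box has {1,3,5,6,9} → only 7 remains.
(6,9) = 2: row 6 has {1,4,6,7,8,9}; col 9 has {3,4,5,6,7,8,9}; box has {1,3,5,6,7,9} → only 2 remains.
(7,8) = 6: row 7 has {2,3,4,5,8,9}; col 8 has {1,2,3,7}; box has {2,3,4,5,7} → only 6 remains.
(8,9) = 1: row 8 has {2,3,5,7}; col 9 has {2,3,4,5,6,7,8,9}; box has {2,3,4,5,6,7} → only 1 remains.
(9,7) = 8: row 9 has {2,4,5,7,9}; col 7 has {1,2,3,5,6,7}; box has {1,2,3,4,5,6,7} → only 8 remains.
(2,8) = 5: row 2 has {1,2,3,4,6,7,8,9}; col 8 has {1,2,3,6,7}; box has {1,2,3,6,7,8} → only 5 remains.
(4,7) = 4: row 4 has {1,2,3,5,9}; col 7 has {1,2,3,5,6,7,8}; box has {1,2,3,5,6,7,9} → only 4 remains.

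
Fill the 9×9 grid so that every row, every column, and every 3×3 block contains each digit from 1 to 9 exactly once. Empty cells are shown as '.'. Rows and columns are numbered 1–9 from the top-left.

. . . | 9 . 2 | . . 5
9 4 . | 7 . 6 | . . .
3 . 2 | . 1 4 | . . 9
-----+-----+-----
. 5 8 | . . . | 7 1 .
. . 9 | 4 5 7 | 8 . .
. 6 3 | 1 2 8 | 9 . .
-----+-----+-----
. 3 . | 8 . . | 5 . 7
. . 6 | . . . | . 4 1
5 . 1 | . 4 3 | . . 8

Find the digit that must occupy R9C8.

9

R1C3 = 7: row 1 has {2,5,9}; col 3 has {1,2,3,6,8,9}; box has {2,3,4,9} → only 7 remains.
R2C3 = 5: row 2 has {4,6,7,9}; col 3 has {1,2,3,6,7,8,9}; box has {2,3,4,7,9} → only 5 remains.
R3C2 = 8: row 3 has {1,2,3,4,9}; col 2 has {3,4,5,6}; box has {2,3,4,5,7,9} → only 8 remains.
R3C4 = 5: row 3 has {1,2,3,4,8,9}; col 4 has {1,4,7,8,9}; box has {1,2,4,6,7,9} → only 5 remains.
R3C7 = 6: row 3 has {1,2,3,4,5,8,9}; col 7 has {5,7,8,9}; box has {5,9} → only 6 remains.
R3C8 = 7: row 3 has {1,2,3,4,5,6,8,9}; col 8 has {1,4}; box has {5,6,9} → only 7 remains.
R4C6 = 9: row 4 has {1,5,7,8}; col 6 has {2,3,4,6,7,8}; box has {1,2,4,5,7,8} → only 9 remains.
R6C8 = 5: row 6 has {1,2,3,6,8,9}; col 8 has {1,4,7}; box has {1,7,8,9} → only 5 remains.
R6C9 = 4: row 6 has {1,2,3,5,6,8,9}; col 9 has {1,5,7,8,9}; box has {1,5,7,8,9} → only 4 remains.
R7C3 = 4: row 7 has {3,5,7,8}; col 3 has {1,2,3,5,6,7,8,9}; box has {1,3,5,6} → only 4 remains.
R7C6 = 1: row 7 has {3,4,5,7,8}; col 6 has {2,3,4,6,7,8,9}; box has {3,4,8} → only 1 remains.
R8C4 = 2: row 8 has {1,4,6}; col 4 has {1,4,5,7,8,9}; box has {1,3,4,8} → only 2 remains.
R8C6 = 5: row 8 has {1,2,4,6}; col 6 has {1,2,3,4,6,7,8,9}; box has {1,2,3,4,8} → only 5 remains.
R8C7 = 3: row 8 has {1,2,4,5,6}; col 7 has {5,6,7,8,9}; box has {1,4,5,7,8} → only 3 remains.
R9C4 = 6: row 9 has {1,3,4,5,8}; col 4 has {1,2,4,5,7,8,9}; box has {1,2,3,4,5,8} → only 6 remains.
R9C7 = 2: row 9 has {1,3,4,5,6,8}; col 7 has {3,5,6,7,8,9}; box has {1,3,4,5,7,8} → only 2 remains.
R9C8 = 9: row 9 has {1,2,3,4,5,6,8}; col 8 has {1,4,5,7}; box has {1,2,3,4,5,7,8} → only 9 remains.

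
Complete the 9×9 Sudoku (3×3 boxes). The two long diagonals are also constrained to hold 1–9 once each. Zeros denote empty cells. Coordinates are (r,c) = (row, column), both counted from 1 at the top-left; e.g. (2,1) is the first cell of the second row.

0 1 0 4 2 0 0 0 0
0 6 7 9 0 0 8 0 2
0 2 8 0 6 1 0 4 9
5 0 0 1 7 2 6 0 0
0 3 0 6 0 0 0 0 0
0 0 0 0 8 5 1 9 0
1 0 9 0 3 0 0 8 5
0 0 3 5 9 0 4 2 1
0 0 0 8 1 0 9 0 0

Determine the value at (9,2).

(1,3) = 5: row 1 has {1,2,4}; col 3 has {3,7,8,9}; box has {1,2,6,7,8} → only 5 remains.
(2,5) = 5: row 2 has {2,6,7,8,9}; col 5 has {1,2,3,6,7,8,9}; box has {1,2,4,6,9} → only 5 remains.
(2,6) = 3: row 2 has {2,5,6,7,8,9}; col 6 has {1,2,5}; box has {1,2,4,5,6,9} → only 3 remains.
(2,8) = 1: row 2 has {2,3,5,6,7,8,9}; col 8 has {2,4,8,9}; box has {2,4,8,9}; anti-diagonal has {2,9} → only 1 remains.
(3,1) = 3: row 3 has {1,2,4,6,8,9}; col 1 has {1,5}; box has {1,2,5,6,7,8} → only 3 remains.
(3,4) = 7: row 3 has {1,2,3,4,6,8,9}; col 4 has {1,4,5,6,8,9}; box has {1,2,3,4,5,6,9} → only 7 remains.
(3,7) = 5: row 3 has {1,2,3,4,6,7,8,9}; col 7 has {1,4,6,8,9}; box has {1,2,4,8,9}; anti-diagonal has {1,2,9} → only 5 remains.
(4,3) = 4: row 4 has {1,2,5,6,7}; col 3 has {3,5,7,8,9}; box has {3,5} → only 4 remains.
(4,8) = 3: row 4 has {1,2,4,5,6,7}; col 8 has {1,2,4,8,9}; box has {1,6,9} → only 3 remains.
(4,9) = 8: row 4 has {1,2,3,4,5,6,7}; col 9 has {1,2,5,9}; box has {1,3,6,9} → only 8 remains.
(5,5) = 4: row 5 has {3,6}; col 5 has {1,2,3,5,6,7,8,9}; box has {1,2,5,6,7,8}; main diagonal has {1,2,5,6,8}; anti-diagonal has {1,2,5,9} → only 4 remains.
(5,6) = 9: row 5 has {3,4,6}; col 6 has {1,2,3,5}; box has {1,2,4,5,6,7,8} → only 9 remains.
(5,9) = 7: row 5 has {3,4,6,9}; col 9 has {1,2,5,8,9}; box has {1,3,6,8,9} → only 7 remains.
(6,2) = 7: row 6 has {1,5,8,9}; col 2 has {1,2,3,6}; box has {3,4,5} → only 7 remains.
(6,4) = 3: row 6 has {1,5,7,8,9}; col 4 has {1,4,5,6,7,8,9}; box has {1,2,4,5,6,7,8,9}; anti-diagonal has {1,2,4,5,9} → only 3 remains.
(6,9) = 4: row 6 has {1,3,5,7,8,9}; col 9 has {1,2,5,7,8,9}; box has {1,3,6,7,8,9} → only 4 remains.
(7,2) = 4: row 7 has {1,3,5,8,9}; col 2 has {1,2,3,6,7}; box has {1,3,9} → only 4 remains.
(7,4) = 2: row 7 has {1,3,4,5,8,9}; col 4 has {1,3,4,5,6,7,8,9}; box has {1,3,5,8,9} → only 2 remains.
(7,7) = 7: row 7 has {1,2,3,4,5,8,9}; col 7 has {1,4,5,6,8,9}; box has {1,2,4,5,8,9}; main diagonal has {1,2,4,5,6,8} → only 7 remains.
(8,2) = 8: row 8 has {1,2,3,4,5,9}; col 2 has {1,2,3,4,6,7}; box has {1,3,4,9}; anti-diagonal has {1,2,3,4,5,9} → only 8 remains.
(9,2) = 5: row 9 has {1,8,9}; col 2 has {1,2,3,4,6,7,8}; box has {1,3,4,8,9} → only 5 remains.

5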